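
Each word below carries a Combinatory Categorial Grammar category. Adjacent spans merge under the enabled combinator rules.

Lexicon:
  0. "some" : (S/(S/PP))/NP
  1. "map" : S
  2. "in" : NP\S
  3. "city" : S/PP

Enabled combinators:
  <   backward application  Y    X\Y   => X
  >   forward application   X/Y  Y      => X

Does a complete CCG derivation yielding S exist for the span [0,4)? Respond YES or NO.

YES

[0,4] S   >
  [0,3] S/(S/PP)   >
    [0,1] "some" : (S/(S/PP))/NP
    [1,3] NP   <
      [1,2] "map" : S
      [2,3] "in" : NP\S
  [3,4] "city" : S/PP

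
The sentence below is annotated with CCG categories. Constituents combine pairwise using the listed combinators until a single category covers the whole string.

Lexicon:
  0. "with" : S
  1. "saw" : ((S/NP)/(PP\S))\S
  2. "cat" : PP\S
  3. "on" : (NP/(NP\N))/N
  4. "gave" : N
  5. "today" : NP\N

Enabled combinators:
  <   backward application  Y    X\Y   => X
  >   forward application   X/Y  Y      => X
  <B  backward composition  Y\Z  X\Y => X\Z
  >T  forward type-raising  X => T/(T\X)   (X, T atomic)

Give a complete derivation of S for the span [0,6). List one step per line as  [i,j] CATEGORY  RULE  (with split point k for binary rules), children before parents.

[0,6] S   >
  [0,3] S/NP   >
    [0,2] (S/NP)/(PP\S)   <
      [0,1] "with" : S
      [1,2] "saw" : ((S/NP)/(PP\S))\S
    [2,3] "cat" : PP\S
  [3,6] NP   >
    [3,5] NP/(NP\N)   >
      [3,4] "on" : (NP/(NP\N))/N
      [4,5] "gave" : N
    [5,6] "today" : NP\N

[0,1] S  lex  "with"
[1,2] ((S/NP)/(PP\S))\S  lex  "saw"
[0,2] (S/NP)/(PP\S)  <  k=1
[2,3] PP\S  lex  "cat"
[0,3] S/NP  >  k=2
[3,4] (NP/(NP\N))/N  lex  "on"
[4,5] N  lex  "gave"
[3,5] NP/(NP\N)  >  k=4
[5,6] NP\N  lex  "today"
[3,6] NP  >  k=5
[0,6] S  >  k=3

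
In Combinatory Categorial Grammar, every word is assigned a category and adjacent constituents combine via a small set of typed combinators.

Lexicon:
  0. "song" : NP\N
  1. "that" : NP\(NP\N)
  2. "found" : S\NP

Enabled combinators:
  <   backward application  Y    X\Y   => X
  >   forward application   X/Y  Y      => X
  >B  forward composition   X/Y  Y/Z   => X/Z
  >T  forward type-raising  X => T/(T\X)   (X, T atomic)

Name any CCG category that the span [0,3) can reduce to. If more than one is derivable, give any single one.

[0,3] S   <
  [0,2] NP   <
    [0,1] "song" : NP\N
    [1,2] "that" : NP\(NP\N)
  [2,3] "found" : S\NP

S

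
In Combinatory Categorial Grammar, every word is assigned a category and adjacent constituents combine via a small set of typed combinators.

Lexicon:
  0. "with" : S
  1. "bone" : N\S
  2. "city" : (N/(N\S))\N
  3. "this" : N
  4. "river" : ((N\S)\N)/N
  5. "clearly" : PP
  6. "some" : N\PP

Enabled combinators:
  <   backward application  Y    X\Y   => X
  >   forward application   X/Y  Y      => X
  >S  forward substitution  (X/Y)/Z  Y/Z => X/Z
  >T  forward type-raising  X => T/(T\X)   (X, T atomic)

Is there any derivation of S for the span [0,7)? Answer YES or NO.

NO

S N\S (N/(N\S))\N N ((N\S)\N)/N PP N\PP
CKY chart[0,7] = {N, N/(N\N), NP/(NP\N), PP/(PP\N), S/(S\N)}; S ∉ chart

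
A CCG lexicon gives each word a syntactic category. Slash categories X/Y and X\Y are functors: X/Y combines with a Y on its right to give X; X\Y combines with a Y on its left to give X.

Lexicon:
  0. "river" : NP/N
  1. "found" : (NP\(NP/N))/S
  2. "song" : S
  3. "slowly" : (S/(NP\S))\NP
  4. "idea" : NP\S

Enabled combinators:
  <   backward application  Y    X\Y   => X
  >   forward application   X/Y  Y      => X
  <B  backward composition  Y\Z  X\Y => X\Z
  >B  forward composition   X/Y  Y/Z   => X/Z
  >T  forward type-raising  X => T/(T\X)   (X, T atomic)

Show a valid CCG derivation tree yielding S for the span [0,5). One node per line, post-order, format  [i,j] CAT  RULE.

[0,5] S   >
  [0,4] S/(NP\S)   <
    [0,3] NP   <
      [0,1] "river" : NP/N
      [1,3] NP\(NP/N)   >
        [1,2] "found" : (NP\(NP/N))/S
        [2,3] "song" : S
    [3,4] "slowly" : (S/(NP\S))\NP
  [4,5] "idea" : NP\S

[0,1] NP/N  lex  "river"
[1,2] (NP\(NP/N))/S  lex  "found"
[2,3] S  lex  "song"
[1,3] NP\(NP/N)  >  k=2
[0,3] NP  <  k=1
[3,4] (S/(NP\S))\NP  lex  "slowly"
[0,4] S/(NP\S)  <  k=3
[4,5] NP\S  lex  "idea"
[0,5] S  >  k=4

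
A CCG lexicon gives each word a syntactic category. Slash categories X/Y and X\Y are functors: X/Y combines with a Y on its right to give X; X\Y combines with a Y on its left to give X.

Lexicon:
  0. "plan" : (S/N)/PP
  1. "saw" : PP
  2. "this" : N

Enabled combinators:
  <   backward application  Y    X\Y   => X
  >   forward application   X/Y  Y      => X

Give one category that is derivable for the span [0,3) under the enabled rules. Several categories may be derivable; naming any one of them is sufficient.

S

[0,3] S   >
  [0,2] S/N   >
    [0,1] "plan" : (S/N)/PP
    [1,2] "saw" : PP
  [2,3] "this" : N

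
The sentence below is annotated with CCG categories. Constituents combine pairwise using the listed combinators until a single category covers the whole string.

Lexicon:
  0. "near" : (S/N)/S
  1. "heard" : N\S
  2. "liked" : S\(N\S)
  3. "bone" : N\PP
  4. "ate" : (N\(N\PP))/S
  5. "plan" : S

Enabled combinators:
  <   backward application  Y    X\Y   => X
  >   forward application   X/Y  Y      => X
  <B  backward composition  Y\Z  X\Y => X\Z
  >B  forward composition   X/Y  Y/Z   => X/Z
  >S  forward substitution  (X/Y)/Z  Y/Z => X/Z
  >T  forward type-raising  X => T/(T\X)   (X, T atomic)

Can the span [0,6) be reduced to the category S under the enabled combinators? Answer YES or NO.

[0,6] S   >
  [0,3] S/N   >
    [0,1] "near" : (S/N)/S
    [1,3] S   <
      [1,2] "heard" : N\S
      [2,3] "liked" : S\(N\S)
  [3,6] N   <
    [3,4] "bone" : N\PP
    [4,6] N\(N\PP)   >
      [4,5] "ate" : (N\(N\PP))/S
      [5,6] "plan" : S

YES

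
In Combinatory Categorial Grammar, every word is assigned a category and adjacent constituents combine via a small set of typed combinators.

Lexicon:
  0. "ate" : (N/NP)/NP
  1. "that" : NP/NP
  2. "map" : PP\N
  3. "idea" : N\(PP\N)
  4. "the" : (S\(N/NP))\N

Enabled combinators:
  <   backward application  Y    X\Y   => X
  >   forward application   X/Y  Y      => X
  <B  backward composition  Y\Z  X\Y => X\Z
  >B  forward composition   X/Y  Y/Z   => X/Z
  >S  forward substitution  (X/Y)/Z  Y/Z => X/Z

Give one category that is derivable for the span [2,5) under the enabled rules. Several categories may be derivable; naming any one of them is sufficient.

S\(N/NP)

[0,5] S   <
  [0,2] N/NP   >S
    [0,1] "ate" : (N/NP)/NP
    [1,2] "that" : NP/NP
  [2,5] S\(N/NP)   <
    [2,4] N   <
      [2,3] "map" : PP\N
      [3,4] "idea" : N\(PP\N)
    [4,5] "the" : (S\(N/NP))\N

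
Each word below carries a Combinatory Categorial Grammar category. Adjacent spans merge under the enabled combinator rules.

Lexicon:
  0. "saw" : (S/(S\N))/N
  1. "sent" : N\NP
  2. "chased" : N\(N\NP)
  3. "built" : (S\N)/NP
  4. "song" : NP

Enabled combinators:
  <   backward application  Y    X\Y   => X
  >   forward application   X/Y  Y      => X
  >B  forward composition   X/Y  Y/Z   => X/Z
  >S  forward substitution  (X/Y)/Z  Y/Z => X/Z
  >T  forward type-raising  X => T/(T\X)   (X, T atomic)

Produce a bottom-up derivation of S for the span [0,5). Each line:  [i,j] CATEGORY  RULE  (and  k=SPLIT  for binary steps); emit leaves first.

[0,1] (S/(S\N))/N  lex  "saw"
[1,2] N\NP  lex  "sent"
[2,3] N\(N\NP)  lex  "chased"
[1,3] N  <  k=2
[0,3] S/(S\N)  >  k=1
[3,4] (S\N)/NP  lex  "built"
[4,5] NP  lex  "song"
[3,5] S\N  >  k=4
[0,5] S  >  k=3

[0,5] S   >
  [0,3] S/(S\N)   >
    [0,1] "saw" : (S/(S\N))/N
    [1,3] N   <
      [1,2] "sent" : N\NP
      [2,3] "chased" : N\(N\NP)
  [3,5] S\N   >
    [3,4] "built" : (S\N)/NP
    [4,5] "song" : NP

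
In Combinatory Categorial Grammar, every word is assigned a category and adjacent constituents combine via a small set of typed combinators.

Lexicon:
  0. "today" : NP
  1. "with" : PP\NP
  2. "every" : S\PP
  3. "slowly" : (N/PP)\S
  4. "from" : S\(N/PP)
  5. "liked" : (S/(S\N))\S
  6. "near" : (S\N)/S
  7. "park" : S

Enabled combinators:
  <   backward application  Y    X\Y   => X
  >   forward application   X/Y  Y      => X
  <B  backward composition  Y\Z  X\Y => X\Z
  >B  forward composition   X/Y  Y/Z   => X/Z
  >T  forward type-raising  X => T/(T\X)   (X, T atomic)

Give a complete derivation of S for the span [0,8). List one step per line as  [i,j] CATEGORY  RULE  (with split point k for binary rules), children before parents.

[0,1] NP  lex  "today"
[0,1] PP/(PP\NP)  >T
[1,2] PP\NP  lex  "with"
[0,2] PP  >  k=1
[2,3] S\PP  lex  "every"
[3,4] (N/PP)\S  lex  "slowly"
[4,5] S\(N/PP)  lex  "from"
[3,5] S\S  <B  k=4
[2,5] S\PP  <B  k=3
[0,5] S  <  k=2
[5,6] (S/(S\N))\S  lex  "liked"
[0,6] S/(S\N)  <  k=5
[6,7] (S\N)/S  lex  "near"
[7,8] S  lex  "park"
[6,8] S\N  >  k=7
[0,8] S  >  k=6

[0,8] S   >
  [0,6] S/(S\N)   <
    [0,5] S   <
      [0,2] PP   >
        [0,1] PP/(PP\NP)   >T
          [0,1] "today" : NP
        [1,2] "with" : PP\NP
      [2,5] S\PP   <B
        [2,3] "every" : S\PP
        [3,5] S\S   <B
          [3,4] "slowly" : (N/PP)\S
          [4,5] "from" : S\(N/PP)
    [5,6] "liked" : (S/(S\N))\S
  [6,8] S\N   >
    [6,7] "near" : (S\N)/S
    [7,8] "park" : S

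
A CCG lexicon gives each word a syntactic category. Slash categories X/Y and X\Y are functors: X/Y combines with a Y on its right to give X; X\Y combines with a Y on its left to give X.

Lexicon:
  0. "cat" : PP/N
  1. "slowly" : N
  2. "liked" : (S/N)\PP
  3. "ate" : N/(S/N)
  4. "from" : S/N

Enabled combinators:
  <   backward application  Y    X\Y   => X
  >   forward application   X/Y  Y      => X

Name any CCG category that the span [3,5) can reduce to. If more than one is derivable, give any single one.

[0,5] S   >
  [0,3] S/N   <
    [0,2] PP   >
      [0,1] "cat" : PP/N
      [1,2] "slowly" : N
    [2,3] "liked" : (S/N)\PP
  [3,5] N   >
    [3,4] "ate" : N/(S/N)
    [4,5] "from" : S/N

N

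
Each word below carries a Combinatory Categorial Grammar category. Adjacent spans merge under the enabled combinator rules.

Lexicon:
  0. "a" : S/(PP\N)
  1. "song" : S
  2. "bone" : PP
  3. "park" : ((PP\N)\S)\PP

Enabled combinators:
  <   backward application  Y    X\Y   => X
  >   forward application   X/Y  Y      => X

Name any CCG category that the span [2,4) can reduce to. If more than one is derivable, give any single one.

[0,4] S   >
  [0,1] "a" : S/(PP\N)
  [1,4] PP\N   <
    [1,2] "song" : S
    [2,4] (PP\N)\S   <
      [2,3] "bone" : PP
      [3,4] "park" : ((PP\N)\S)\PP

(PP\N)\S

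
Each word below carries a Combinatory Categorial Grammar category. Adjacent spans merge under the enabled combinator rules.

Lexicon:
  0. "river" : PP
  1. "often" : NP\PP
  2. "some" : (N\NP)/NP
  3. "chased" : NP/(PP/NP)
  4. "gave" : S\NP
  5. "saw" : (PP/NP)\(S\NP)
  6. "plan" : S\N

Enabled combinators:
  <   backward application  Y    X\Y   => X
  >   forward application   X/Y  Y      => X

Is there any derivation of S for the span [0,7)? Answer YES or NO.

YES

[0,7] S   <
  [0,6] N   <
    [0,2] NP   <
      [0,1] "river" : PP
      [1,2] "often" : NP\PP
    [2,6] N\NP   >
      [2,3] "some" : (N\NP)/NP
      [3,6] NP   >
        [3,4] "chased" : NP/(PP/NP)
        [4,6] PP/NP   <
          [4,5] "gave" : S\NP
          [5,6] "saw" : (PP/NP)\(S\NP)
  [6,7] "plan" : S\N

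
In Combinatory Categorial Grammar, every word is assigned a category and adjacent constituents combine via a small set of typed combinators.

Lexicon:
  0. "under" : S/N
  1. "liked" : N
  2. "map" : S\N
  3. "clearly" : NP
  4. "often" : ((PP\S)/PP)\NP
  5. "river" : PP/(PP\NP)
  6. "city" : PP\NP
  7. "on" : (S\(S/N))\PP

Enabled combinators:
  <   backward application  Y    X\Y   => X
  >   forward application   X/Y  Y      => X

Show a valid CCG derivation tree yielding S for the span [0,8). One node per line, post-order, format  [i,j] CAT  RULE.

[0,1] S/N  lex  "under"
[1,2] N  lex  "liked"
[2,3] S\N  lex  "map"
[1,3] S  <  k=2
[3,4] NP  lex  "clearly"
[4,5] ((PP\S)/PP)\NP  lex  "often"
[3,5] (PP\S)/PP  <  k=4
[5,6] PP/(PP\NP)  lex  "river"
[6,7] PP\NP  lex  "city"
[5,7] PP  >  k=6
[3,7] PP\S  >  k=5
[1,7] PP  <  k=3
[7,8] (S\(S/N))\PP  lex  "on"
[1,8] S\(S/N)  <  k=7
[0,8] S  <  k=1

[0,8] S   <
  [0,1] "under" : S/N
  [1,8] S\(S/N)   <
    [1,7] PP   <
      [1,3] S   <
        [1,2] "liked" : N
        [2,3] "map" : S\N
      [3,7] PP\S   >
        [3,5] (PP\S)/PP   <
          [3,4] "clearly" : NP
          [4,5] "often" : ((PP\S)/PP)\NP
        [5,7] PP   >
          [5,6] "river" : PP/(PP\NP)
          [6,7] "city" : PP\NP
    [7,8] "on" : (S\(S/N))\PP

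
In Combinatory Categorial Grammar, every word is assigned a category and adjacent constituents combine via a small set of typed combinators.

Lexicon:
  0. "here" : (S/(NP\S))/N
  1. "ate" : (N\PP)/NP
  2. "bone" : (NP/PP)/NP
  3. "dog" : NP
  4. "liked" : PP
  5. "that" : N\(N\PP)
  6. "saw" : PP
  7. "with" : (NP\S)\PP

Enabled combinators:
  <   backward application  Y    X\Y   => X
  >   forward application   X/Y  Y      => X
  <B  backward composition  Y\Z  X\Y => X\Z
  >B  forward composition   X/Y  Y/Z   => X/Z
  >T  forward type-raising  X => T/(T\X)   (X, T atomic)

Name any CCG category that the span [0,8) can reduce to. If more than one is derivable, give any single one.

[0,8] S   >
  [0,6] S/(NP\S)   >
    [0,1] "here" : (S/(NP\S))/N
    [1,6] N   <
      [1,5] N\PP   >
        [1,2] "ate" : (N\PP)/NP
        [2,5] NP   >
          [2,4] NP/PP   >
            [2,3] "bone" : (NP/PP)/NP
            [3,4] "dog" : NP
          [4,5] "liked" : PP
      [5,6] "that" : N\(N\PP)
  [6,8] NP\S   <
    [6,7] "saw" : PP
    [7,8] "with" : (NP\S)\PP

S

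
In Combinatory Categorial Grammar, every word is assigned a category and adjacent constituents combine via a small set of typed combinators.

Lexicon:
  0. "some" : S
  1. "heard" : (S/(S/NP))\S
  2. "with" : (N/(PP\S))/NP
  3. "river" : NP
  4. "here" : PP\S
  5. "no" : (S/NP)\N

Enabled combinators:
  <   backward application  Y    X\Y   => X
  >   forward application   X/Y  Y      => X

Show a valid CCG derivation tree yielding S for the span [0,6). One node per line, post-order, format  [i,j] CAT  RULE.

[0,1] S  lex  "some"
[1,2] (S/(S/NP))\S  lex  "heard"
[0,2] S/(S/NP)  <  k=1
[2,3] (N/(PP\S))/NP  lex  "with"
[3,4] NP  lex  "river"
[2,4] N/(PP\S)  >  k=3
[4,5] PP\S  lex  "here"
[2,5] N  >  k=4
[5,6] (S/NP)\N  lex  "no"
[2,6] S/NP  <  k=5
[0,6] S  >  k=2

[0,6] S   >
  [0,2] S/(S/NP)   <
    [0,1] "some" : S
    [1,2] "heard" : (S/(S/NP))\S
  [2,6] S/NP   <
    [2,5] N   >
      [2,4] N/(PP\S)   >
        [2,3] "with" : (N/(PP\S))/NP
        [3,4] "river" : NP
      [4,5] "here" : PP\S
    [5,6] "no" : (S/NP)\N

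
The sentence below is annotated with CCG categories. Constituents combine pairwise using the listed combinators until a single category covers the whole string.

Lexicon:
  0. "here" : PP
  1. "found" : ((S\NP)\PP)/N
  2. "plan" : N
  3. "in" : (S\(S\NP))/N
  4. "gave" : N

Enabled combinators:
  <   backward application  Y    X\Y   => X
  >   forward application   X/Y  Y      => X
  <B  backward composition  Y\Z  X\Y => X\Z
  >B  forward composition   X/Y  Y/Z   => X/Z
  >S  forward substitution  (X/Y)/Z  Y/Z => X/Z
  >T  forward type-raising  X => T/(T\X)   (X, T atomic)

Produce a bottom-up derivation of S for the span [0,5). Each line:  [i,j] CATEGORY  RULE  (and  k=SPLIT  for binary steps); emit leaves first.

[0,1] PP  lex  "here"
[1,2] ((S\NP)\PP)/N  lex  "found"
[2,3] N  lex  "plan"
[1,3] (S\NP)\PP  >  k=2
[0,3] S\NP  <  k=1
[3,4] (S\(S\NP))/N  lex  "in"
[4,5] N  lex  "gave"
[3,5] S\(S\NP)  >  k=4
[0,5] S  <  k=3

[0,5] S   <
  [0,3] S\NP   <
    [0,1] "here" : PP
    [1,3] (S\NP)\PP   >
      [1,2] "found" : ((S\NP)\PP)/N
      [2,3] "plan" : N
  [3,5] S\(S\NP)   >
    [3,4] "in" : (S\(S\NP))/N
    [4,5] "gave" : N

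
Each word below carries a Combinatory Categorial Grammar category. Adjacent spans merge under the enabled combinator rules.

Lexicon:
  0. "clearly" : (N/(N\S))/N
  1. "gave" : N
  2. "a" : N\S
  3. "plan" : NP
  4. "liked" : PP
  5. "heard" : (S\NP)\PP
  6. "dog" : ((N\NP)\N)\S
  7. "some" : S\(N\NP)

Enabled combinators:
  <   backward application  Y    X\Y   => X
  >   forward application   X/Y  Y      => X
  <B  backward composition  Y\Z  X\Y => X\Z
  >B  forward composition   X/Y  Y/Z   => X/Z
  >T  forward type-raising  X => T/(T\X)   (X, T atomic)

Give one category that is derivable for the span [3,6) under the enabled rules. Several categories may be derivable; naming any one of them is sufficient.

[0,8] S   <
  [0,7] N\NP   <
    [0,3] N   >
      [0,2] N/(N\S)   >
        [0,1] "clearly" : (N/(N\S))/N
        [1,2] "gave" : N
      [2,3] "a" : N\S
    [3,7] (N\NP)\N   <
      [3,6] S   >
        [3,4] S/(S\NP)   >T
          [3,4] "plan" : NP
        [4,6] S\NP   <
          [4,5] "liked" : PP
          [5,6] "heard" : (S\NP)\PP
      [6,7] "dog" : ((N\NP)\N)\S
  [7,8] "some" : S\(N\NP)

S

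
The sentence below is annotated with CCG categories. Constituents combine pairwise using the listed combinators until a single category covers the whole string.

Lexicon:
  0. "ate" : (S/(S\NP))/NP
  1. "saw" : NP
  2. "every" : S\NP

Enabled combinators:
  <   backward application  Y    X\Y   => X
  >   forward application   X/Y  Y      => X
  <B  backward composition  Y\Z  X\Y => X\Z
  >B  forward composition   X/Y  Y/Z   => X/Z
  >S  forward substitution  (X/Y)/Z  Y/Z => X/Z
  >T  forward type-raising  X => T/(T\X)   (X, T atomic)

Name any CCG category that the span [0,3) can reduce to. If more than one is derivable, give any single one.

S

[0,3] S   >
  [0,2] S/(S\NP)   >
    [0,1] "ate" : (S/(S\NP))/NP
    [1,2] "saw" : NP
  [2,3] "every" : S\NP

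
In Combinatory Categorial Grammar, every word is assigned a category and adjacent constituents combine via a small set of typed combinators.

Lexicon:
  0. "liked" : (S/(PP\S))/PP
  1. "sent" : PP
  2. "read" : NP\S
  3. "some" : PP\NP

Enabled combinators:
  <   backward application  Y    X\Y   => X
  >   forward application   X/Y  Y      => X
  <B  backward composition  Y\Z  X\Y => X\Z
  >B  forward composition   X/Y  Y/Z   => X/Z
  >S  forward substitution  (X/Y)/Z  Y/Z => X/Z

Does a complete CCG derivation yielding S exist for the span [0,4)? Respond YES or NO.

YES

[0,4] S   >
  [0,2] S/(PP\S)   >
    [0,1] "liked" : (S/(PP\S))/PP
    [1,2] "sent" : PP
  [2,4] PP\S   <B
    [2,3] "read" : NP\S
    [3,4] "some" : PP\NP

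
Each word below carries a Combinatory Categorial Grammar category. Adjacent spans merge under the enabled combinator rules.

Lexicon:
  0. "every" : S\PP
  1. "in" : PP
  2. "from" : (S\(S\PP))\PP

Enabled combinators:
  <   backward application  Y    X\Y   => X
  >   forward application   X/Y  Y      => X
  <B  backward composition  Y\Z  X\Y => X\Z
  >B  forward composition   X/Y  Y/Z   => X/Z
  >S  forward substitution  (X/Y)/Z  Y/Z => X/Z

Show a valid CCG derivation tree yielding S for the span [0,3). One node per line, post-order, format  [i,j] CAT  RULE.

[0,1] S\PP  lex  "every"
[1,2] PP  lex  "in"
[2,3] (S\(S\PP))\PP  lex  "from"
[1,3] S\(S\PP)  <  k=2
[0,3] S  <  k=1

[0,3] S   <
  [0,1] "every" : S\PP
  [1,3] S\(S\PP)   <
    [1,2] "in" : PP
    [2,3] "from" : (S\(S\PP))\PP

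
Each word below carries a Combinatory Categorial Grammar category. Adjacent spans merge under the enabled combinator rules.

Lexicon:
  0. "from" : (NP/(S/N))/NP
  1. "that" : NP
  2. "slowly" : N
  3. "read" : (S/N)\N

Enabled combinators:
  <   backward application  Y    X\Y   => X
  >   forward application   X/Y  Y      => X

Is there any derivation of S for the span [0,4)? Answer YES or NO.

(NP/(S/N))/NP NP N (S/N)\N
CKY chart[0,4] = {NP}; S ∉ chart

NO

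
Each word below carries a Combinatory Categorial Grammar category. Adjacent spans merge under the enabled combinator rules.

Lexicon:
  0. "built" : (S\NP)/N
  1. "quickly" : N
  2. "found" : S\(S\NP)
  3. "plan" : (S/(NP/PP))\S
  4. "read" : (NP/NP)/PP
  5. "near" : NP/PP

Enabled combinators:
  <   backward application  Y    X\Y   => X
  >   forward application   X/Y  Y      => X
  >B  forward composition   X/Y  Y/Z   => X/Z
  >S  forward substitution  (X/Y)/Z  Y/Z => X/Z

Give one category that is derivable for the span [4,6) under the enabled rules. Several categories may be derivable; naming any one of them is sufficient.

[0,6] S   >
  [0,4] S/(NP/PP)   <
    [0,3] S   <
      [0,2] S\NP   >
        [0,1] "built" : (S\NP)/N
        [1,2] "quickly" : N
      [2,3] "found" : S\(S\NP)
    [3,4] "plan" : (S/(NP/PP))\S
  [4,6] NP/PP   >S
    [4,5] "read" : (NP/NP)/PP
    [5,6] "near" : NP/PP

NP/PP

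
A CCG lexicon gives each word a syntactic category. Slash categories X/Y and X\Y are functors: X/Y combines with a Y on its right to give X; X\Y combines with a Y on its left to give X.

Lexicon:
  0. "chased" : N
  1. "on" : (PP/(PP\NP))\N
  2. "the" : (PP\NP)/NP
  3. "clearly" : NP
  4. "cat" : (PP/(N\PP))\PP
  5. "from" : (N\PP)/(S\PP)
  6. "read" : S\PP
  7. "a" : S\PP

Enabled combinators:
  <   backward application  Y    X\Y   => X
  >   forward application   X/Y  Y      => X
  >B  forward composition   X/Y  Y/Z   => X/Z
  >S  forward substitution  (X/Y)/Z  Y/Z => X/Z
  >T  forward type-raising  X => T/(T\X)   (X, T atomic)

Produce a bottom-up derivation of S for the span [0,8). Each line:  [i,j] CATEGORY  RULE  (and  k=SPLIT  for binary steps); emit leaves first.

[0,1] N  lex  "chased"
[1,2] (PP/(PP\NP))\N  lex  "on"
[0,2] PP/(PP\NP)  <  k=1
[2,3] (PP\NP)/NP  lex  "the"
[3,4] NP  lex  "clearly"
[2,4] PP\NP  >  k=3
[0,4] PP  >  k=2
[4,5] (PP/(N\PP))\PP  lex  "cat"
[0,5] PP/(N\PP)  <  k=4
[5,6] (N\PP)/(S\PP)  lex  "from"
[6,7] S\PP  lex  "read"
[5,7] N\PP  >  k=6
[0,7] PP  >  k=5
[7,8] S\PP  lex  "a"
[0,8] S  <  k=7

[0,8] S   <
  [0,7] PP   >
    [0,5] PP/(N\PP)   <
      [0,4] PP   >
        [0,2] PP/(PP\NP)   <
          [0,1] "chased" : N
          [1,2] "on" : (PP/(PP\NP))\N
        [2,4] PP\NP   >
          [2,3] "the" : (PP\NP)/NP
          [3,4] "clearly" : NP
      [4,5] "cat" : (PP/(N\PP))\PP
    [5,7] N\PP   >
      [5,6] "from" : (N\PP)/(S\PP)
      [6,7] "read" : S\PP
  [7,8] "a" : S\PP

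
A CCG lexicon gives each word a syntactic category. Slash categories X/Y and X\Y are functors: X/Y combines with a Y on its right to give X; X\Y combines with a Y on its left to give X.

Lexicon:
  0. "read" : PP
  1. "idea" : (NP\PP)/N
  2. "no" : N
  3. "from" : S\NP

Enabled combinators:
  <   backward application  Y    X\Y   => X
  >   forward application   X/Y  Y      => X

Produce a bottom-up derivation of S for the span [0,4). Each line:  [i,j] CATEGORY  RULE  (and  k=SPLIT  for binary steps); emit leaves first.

[0,1] PP  lex  "read"
[1,2] (NP\PP)/N  lex  "idea"
[2,3] N  lex  "no"
[1,3] NP\PP  >  k=2
[0,3] NP  <  k=1
[3,4] S\NP  lex  "from"
[0,4] S  <  k=3

[0,4] S   <
  [0,3] NP   <
    [0,1] "read" : PP
    [1,3] NP\PP   >
      [1,2] "idea" : (NP\PP)/N
      [2,3] "no" : N
  [3,4] "from" : S\NP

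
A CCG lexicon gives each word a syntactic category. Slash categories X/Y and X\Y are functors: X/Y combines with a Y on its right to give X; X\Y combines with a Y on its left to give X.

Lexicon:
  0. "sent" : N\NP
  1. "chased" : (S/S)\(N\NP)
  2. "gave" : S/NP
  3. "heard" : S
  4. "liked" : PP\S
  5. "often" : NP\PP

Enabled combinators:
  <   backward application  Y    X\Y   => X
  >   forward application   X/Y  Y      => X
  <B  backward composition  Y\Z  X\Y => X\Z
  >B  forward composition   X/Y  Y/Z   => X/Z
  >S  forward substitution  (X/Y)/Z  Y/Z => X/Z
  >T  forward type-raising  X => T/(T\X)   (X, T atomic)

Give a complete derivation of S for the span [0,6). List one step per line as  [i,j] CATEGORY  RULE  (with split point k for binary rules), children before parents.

[0,6] S   >
  [0,3] S/NP   >B
    [0,2] S/S   <
      [0,1] "sent" : N\NP
      [1,2] "chased" : (S/S)\(N\NP)
    [2,3] "gave" : S/NP
  [3,6] NP   <
    [3,5] PP   >
      [3,4] PP/(PP\S)   >T
        [3,4] "heard" : S
      [4,5] "liked" : PP\S
    [5,6] "often" : NP\PP

[0,1] N\NP  lex  "sent"
[1,2] (S/S)\(N\NP)  lex  "chased"
[0,2] S/S  <  k=1
[2,3] S/NP  lex  "gave"
[0,3] S/NP  >B  k=2
[3,4] S  lex  "heard"
[3,4] PP/(PP\S)  >T
[4,5] PP\S  lex  "liked"
[3,5] PP  >  k=4
[5,6] NP\PP  lex  "often"
[3,6] NP  <  k=5
[0,6] S  >  k=3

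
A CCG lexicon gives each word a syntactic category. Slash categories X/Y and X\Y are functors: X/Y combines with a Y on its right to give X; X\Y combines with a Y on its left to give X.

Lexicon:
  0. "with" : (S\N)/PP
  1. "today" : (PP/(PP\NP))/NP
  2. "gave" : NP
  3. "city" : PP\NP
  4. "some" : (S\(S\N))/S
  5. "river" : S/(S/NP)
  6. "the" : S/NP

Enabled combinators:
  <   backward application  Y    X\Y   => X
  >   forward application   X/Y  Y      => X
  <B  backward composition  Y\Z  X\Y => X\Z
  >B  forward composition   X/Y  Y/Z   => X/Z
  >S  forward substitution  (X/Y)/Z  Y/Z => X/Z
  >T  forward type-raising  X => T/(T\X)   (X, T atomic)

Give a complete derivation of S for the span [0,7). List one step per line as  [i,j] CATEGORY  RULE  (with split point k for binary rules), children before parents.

[0,1] (S\N)/PP  lex  "with"
[1,2] (PP/(PP\NP))/NP  lex  "today"
[2,3] NP  lex  "gave"
[1,3] PP/(PP\NP)  >  k=2
[3,4] PP\NP  lex  "city"
[1,4] PP  >  k=3
[0,4] S\N  >  k=1
[4,5] (S\(S\N))/S  lex  "some"
[5,6] S/(S/NP)  lex  "river"
[6,7] S/NP  lex  "the"
[5,7] S  >  k=6
[4,7] S\(S\N)  >  k=5
[0,7] S  <  k=4

[0,7] S   <
  [0,4] S\N   >
    [0,1] "with" : (S\N)/PP
    [1,4] PP   >
      [1,3] PP/(PP\NP)   >
        [1,2] "today" : (PP/(PP\NP))/NP
        [2,3] "gave" : NP
      [3,4] "city" : PP\NP
  [4,7] S\(S\N)   >
    [4,5] "some" : (S\(S\N))/S
    [5,7] S   >
      [5,6] "river" : S/(S/NP)
      [6,7] "the" : S/NP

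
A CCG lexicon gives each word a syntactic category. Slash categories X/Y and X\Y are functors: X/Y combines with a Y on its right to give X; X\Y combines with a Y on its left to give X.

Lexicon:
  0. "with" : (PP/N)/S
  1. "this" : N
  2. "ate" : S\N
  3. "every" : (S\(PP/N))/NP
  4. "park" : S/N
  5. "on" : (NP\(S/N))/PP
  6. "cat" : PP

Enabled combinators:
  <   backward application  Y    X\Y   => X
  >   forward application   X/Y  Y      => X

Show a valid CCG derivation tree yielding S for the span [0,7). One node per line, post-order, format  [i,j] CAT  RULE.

[0,1] (PP/N)/S  lex  "with"
[1,2] N  lex  "this"
[2,3] S\N  lex  "ate"
[1,3] S  <  k=2
[0,3] PP/N  >  k=1
[3,4] (S\(PP/N))/NP  lex  "every"
[4,5] S/N  lex  "park"
[5,6] (NP\(S/N))/PP  lex  "on"
[6,7] PP  lex  "cat"
[5,7] NP\(S/N)  >  k=6
[4,7] NP  <  k=5
[3,7] S\(PP/N)  >  k=4
[0,7] S  <  k=3

[0,7] S   <
  [0,3] PP/N   >
    [0,1] "with" : (PP/N)/S
    [1,3] S   <
      [1,2] "this" : N
      [2,3] "ate" : S\N
  [3,7] S\(PP/N)   >
    [3,4] "every" : (S\(PP/N))/NP
    [4,7] NP   <
      [4,5] "park" : S/N
      [5,7] NP\(S/N)   >
        [5,6] "on" : (NP\(S/N))/PP
        [6,7] "cat" : PP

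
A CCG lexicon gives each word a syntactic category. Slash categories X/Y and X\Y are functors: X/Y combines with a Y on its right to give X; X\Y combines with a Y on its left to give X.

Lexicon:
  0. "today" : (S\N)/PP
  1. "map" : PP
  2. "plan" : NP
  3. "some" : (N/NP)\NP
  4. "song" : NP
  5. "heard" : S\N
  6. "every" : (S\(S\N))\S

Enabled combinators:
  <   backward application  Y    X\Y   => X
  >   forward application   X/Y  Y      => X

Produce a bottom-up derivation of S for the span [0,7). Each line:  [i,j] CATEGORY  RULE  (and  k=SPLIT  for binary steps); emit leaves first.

[0,7] S   <
  [0,2] S\N   >
    [0,1] "today" : (S\N)/PP
    [1,2] "map" : PP
  [2,7] S\(S\N)   <
    [2,6] S   <
      [2,5] N   >
        [2,4] N/NP   <
          [2,3] "plan" : NP
          [3,4] "some" : (N/NP)\NP
        [4,5] "song" : NP
      [5,6] "heard" : S\N
    [6,7] "every" : (S\(S\N))\S

[0,1] (S\N)/PP  lex  "today"
[1,2] PP  lex  "map"
[0,2] S\N  >  k=1
[2,3] NP  lex  "plan"
[3,4] (N/NP)\NP  lex  "some"
[2,4] N/NP  <  k=3
[4,5] NP  lex  "song"
[2,5] N  >  k=4
[5,6] S\N  lex  "heard"
[2,6] S  <  k=5
[6,7] (S\(S\N))\S  lex  "every"
[2,7] S\(S\N)  <  k=6
[0,7] S  <  k=2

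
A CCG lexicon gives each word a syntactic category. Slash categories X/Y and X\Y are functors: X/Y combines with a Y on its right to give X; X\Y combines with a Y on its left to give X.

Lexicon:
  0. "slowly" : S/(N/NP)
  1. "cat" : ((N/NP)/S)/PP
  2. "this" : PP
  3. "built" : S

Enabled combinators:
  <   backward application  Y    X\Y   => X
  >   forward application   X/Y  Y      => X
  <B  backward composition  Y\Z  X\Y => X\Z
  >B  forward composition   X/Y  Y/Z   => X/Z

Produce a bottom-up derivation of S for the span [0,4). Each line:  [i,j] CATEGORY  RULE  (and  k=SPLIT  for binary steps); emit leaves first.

[0,1] S/(N/NP)  lex  "slowly"
[1,2] ((N/NP)/S)/PP  lex  "cat"
[2,3] PP  lex  "this"
[1,3] (N/NP)/S  >  k=2
[3,4] S  lex  "built"
[1,4] N/NP  >  k=3
[0,4] S  >  k=1

[0,4] S   >
  [0,1] "slowly" : S/(N/NP)
  [1,4] N/NP   >
    [1,3] (N/NP)/S   >
      [1,2] "cat" : ((N/NP)/S)/PP
      [2,3] "this" : PP
    [3,4] "built" : S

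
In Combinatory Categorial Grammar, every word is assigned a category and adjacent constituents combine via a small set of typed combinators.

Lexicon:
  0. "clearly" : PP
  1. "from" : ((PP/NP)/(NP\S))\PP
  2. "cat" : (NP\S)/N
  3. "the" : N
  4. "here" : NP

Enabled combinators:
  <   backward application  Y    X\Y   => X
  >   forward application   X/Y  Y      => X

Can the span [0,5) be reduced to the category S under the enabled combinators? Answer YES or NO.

NO

PP ((PP/NP)/(NP\S))\PP (NP\S)/N N NP
CKY chart[0,5] = {PP}; S ∉ chart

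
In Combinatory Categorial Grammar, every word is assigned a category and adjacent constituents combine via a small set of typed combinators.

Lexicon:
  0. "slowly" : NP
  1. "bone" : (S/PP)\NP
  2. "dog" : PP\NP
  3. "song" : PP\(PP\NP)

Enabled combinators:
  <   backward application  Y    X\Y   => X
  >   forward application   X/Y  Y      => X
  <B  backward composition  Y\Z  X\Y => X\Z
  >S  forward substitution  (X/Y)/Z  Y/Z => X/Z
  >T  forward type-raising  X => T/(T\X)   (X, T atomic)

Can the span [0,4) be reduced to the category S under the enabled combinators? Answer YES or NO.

[0,4] S   >
  [0,2] S/PP   <
    [0,1] "slowly" : NP
    [1,2] "bone" : (S/PP)\NP
  [2,4] PP   <
    [2,3] "dog" : PP\NP
    [3,4] "song" : PP\(PP\NP)

YES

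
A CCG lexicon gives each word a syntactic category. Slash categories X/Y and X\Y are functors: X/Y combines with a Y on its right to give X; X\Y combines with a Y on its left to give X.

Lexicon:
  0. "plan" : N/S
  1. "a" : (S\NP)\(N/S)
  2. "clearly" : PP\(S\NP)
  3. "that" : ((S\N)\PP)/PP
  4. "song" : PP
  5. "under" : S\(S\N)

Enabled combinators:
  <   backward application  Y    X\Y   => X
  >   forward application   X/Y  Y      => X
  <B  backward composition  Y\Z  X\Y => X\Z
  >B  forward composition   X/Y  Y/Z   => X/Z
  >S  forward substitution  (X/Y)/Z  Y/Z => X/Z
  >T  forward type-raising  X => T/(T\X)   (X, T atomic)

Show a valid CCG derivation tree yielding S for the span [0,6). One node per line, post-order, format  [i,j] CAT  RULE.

[0,6] S   <
  [0,5] S\N   <
    [0,3] PP   <
      [0,2] S\NP   <
        [0,1] "plan" : N/S
        [1,2] "a" : (S\NP)\(N/S)
      [2,3] "clearly" : PP\(S\NP)
    [3,5] (S\N)\PP   >
      [3,4] "that" : ((S\N)\PP)/PP
      [4,5] "song" : PP
  [5,6] "under" : S\(S\N)

[0,1] N/S  lex  "plan"
[1,2] (S\NP)\(N/S)  lex  "a"
[0,2] S\NP  <  k=1
[2,3] PP\(S\NP)  lex  "clearly"
[0,3] PP  <  k=2
[3,4] ((S\N)\PP)/PP  lex  "that"
[4,5] PP  lex  "song"
[3,5] (S\N)\PP  >  k=4
[0,5] S\N  <  k=3
[5,6] S\(S\N)  lex  "under"
[0,6] S  <  k=5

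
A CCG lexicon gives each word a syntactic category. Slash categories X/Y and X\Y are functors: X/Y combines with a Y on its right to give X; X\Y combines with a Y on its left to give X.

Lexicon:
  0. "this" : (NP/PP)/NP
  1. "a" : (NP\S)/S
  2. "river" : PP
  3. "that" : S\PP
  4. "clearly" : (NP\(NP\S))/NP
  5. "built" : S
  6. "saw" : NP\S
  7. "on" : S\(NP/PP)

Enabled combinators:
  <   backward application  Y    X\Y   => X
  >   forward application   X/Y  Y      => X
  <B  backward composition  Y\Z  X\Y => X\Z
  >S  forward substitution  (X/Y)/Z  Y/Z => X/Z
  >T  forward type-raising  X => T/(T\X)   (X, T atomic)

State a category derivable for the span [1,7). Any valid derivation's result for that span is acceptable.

NP

[0,8] S   <
  [0,7] NP/PP   >
    [0,1] "this" : (NP/PP)/NP
    [1,7] NP   <
      [1,4] NP\S   >
        [1,2] "a" : (NP\S)/S
        [2,4] S   <
          [2,3] "river" : PP
          [3,4] "that" : S\PP
      [4,7] NP\(NP\S)   >
        [4,5] "clearly" : (NP\(NP\S))/NP
        [5,7] NP   <
          [5,6] "built" : S
          [6,7] "saw" : NP\S
  [7,8] "on" : S\(NP/PP)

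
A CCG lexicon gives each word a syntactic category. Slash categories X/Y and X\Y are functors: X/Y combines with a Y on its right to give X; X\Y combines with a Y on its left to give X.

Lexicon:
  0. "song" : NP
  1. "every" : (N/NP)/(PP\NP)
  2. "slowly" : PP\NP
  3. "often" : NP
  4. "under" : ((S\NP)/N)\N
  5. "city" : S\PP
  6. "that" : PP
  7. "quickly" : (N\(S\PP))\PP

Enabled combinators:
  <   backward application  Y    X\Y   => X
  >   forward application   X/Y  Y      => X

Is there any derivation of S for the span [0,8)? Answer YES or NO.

[0,8] S   <
  [0,1] "song" : NP
  [1,8] S\NP   >
    [1,5] (S\NP)/N   <
      [1,4] N   >
        [1,3] N/NP   >
          [1,2] "every" : (N/NP)/(PP\NP)
          [2,3] "slowly" : PP\NP
        [3,4] "often" : NP
      [4,5] "under" : ((S\NP)/N)\N
    [5,8] N   <
      [5,6] "city" : S\PP
      [6,8] N\(S\PP)   <
        [6,7] "that" : PP
        [7,8] "quickly" : (N\(S\PP))\PP

YES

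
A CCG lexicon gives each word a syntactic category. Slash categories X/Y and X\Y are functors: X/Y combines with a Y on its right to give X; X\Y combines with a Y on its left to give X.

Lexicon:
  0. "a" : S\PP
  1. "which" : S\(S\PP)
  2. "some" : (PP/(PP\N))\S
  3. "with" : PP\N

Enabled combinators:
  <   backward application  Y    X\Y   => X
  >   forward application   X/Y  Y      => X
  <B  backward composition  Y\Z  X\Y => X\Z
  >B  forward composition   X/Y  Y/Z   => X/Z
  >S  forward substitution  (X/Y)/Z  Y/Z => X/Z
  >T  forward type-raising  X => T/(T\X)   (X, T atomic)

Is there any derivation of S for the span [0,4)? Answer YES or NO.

S\PP S\(S\PP) (PP/(PP\N))\S PP\N
CKY chart[0,4] = {N/(N\PP), NP/(NP\PP), PP, PP/(PP\PP), S/(S\PP)}; S ∉ chart

NO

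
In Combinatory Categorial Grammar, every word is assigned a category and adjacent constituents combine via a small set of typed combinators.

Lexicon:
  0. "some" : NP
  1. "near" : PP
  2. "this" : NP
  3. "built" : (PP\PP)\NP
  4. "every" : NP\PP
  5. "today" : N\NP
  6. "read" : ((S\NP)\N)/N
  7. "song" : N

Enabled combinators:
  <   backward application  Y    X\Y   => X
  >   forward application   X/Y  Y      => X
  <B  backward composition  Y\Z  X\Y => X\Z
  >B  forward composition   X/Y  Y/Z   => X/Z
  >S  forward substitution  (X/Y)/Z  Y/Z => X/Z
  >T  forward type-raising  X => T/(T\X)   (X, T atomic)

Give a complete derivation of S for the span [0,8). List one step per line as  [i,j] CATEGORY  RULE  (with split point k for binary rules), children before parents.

[0,1] NP  lex  "some"
[1,2] PP  lex  "near"
[2,3] NP  lex  "this"
[3,4] (PP\PP)\NP  lex  "built"
[2,4] PP\PP  <  k=3
[4,5] NP\PP  lex  "every"
[2,5] NP\PP  <B  k=4
[1,5] NP  <  k=2
[5,6] N\NP  lex  "today"
[1,6] N  <  k=5
[6,7] ((S\NP)\N)/N  lex  "read"
[7,8] N  lex  "song"
[6,8] (S\NP)\N  >  k=7
[1,8] S\NP  <  k=6
[0,8] S  <  k=1

[0,8] S   <
  [0,1] "some" : NP
  [1,8] S\NP   <
    [1,6] N   <
      [1,5] NP   <
        [1,2] "near" : PP
        [2,5] NP\PP   <B
          [2,4] PP\PP   <
            [2,3] "this" : NP
            [3,4] "built" : (PP\PP)\NP
          [4,5] "every" : NP\PP
      [5,6] "today" : N\NP
    [6,8] (S\NP)\N   >
      [6,7] "read" : ((S\NP)\N)/N
      [7,8] "song" : N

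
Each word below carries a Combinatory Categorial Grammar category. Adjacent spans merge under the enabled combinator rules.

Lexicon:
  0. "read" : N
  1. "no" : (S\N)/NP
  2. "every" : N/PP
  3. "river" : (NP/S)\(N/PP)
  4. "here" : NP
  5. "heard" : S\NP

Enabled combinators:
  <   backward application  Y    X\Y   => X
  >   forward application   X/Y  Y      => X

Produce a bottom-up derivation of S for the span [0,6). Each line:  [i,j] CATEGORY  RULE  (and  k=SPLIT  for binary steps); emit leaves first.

[0,6] S   <
  [0,1] "read" : N
  [1,6] S\N   >
    [1,2] "no" : (S\N)/NP
    [2,6] NP   >
      [2,4] NP/S   <
        [2,3] "every" : N/PP
        [3,4] "river" : (NP/S)\(N/PP)
      [4,6] S   <
        [4,5] "here" : NP
        [5,6] "heard" : S\NP

[0,1] N  lex  "read"
[1,2] (S\N)/NP  lex  "no"
[2,3] N/PP  lex  "every"
[3,4] (NP/S)\(N/PP)  lex  "river"
[2,4] NP/S  <  k=3
[4,5] NP  lex  "here"
[5,6] S\NP  lex  "heard"
[4,6] S  <  k=5
[2,6] NP  >  k=4
[1,6] S\N  >  k=2
[0,6] S  <  k=1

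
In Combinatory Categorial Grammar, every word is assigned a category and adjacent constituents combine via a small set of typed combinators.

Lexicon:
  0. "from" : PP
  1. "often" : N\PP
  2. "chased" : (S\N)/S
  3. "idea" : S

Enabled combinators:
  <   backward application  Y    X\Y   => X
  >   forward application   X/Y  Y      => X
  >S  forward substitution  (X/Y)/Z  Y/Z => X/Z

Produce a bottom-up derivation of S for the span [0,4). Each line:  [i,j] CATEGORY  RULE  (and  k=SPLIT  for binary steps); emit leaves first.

[0,1] PP  lex  "from"
[1,2] N\PP  lex  "often"
[0,2] N  <  k=1
[2,3] (S\N)/S  lex  "chased"
[3,4] S  lex  "idea"
[2,4] S\N  >  k=3
[0,4] S  <  k=2

[0,4] S   <
  [0,2] N   <
    [0,1] "from" : PP
    [1,2] "often" : N\PP
  [2,4] S\N   >
    [2,3] "chased" : (S\N)/S
    [3,4] "idea" : S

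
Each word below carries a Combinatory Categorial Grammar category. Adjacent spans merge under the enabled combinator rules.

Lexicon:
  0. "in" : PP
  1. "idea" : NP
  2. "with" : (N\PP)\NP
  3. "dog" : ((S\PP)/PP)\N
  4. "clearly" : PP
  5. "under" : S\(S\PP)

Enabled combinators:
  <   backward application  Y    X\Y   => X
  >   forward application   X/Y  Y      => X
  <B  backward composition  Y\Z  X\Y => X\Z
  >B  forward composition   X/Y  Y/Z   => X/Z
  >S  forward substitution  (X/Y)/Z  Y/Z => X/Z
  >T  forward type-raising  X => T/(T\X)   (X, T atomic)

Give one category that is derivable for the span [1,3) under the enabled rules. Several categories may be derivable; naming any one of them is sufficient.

[0,6] S   <
  [0,5] S\PP   >
    [0,4] (S\PP)/PP   <
      [0,3] N   <
        [0,1] "in" : PP
        [1,3] N\PP   <
          [1,2] "idea" : NP
          [2,3] "with" : (N\PP)\NP
      [3,4] "dog" : ((S\PP)/PP)\N
    [4,5] "clearly" : PP
  [5,6] "under" : S\(S\PP)

N\PP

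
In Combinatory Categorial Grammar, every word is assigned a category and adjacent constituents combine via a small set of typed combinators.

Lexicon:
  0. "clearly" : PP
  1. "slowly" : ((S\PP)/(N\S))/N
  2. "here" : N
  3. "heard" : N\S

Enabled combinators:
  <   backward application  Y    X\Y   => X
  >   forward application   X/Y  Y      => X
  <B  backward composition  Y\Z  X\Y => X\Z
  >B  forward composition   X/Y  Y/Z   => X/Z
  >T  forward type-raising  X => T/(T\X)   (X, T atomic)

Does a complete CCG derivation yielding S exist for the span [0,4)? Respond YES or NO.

YES

[0,4] S   <
  [0,1] "clearly" : PP
  [1,4] S\PP   >
    [1,3] (S\PP)/(N\S)   >
      [1,2] "slowly" : ((S\PP)/(N\S))/N
      [2,3] "here" : N
    [3,4] "heard" : N\S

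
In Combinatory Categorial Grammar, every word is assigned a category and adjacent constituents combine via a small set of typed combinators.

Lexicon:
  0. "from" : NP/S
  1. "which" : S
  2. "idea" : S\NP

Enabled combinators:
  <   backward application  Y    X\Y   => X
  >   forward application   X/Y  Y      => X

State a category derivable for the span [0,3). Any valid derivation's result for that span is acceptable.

S

[0,3] S   <
  [0,2] NP   >
    [0,1] "from" : NP/S
    [1,2] "which" : S
  [2,3] "idea" : S\NP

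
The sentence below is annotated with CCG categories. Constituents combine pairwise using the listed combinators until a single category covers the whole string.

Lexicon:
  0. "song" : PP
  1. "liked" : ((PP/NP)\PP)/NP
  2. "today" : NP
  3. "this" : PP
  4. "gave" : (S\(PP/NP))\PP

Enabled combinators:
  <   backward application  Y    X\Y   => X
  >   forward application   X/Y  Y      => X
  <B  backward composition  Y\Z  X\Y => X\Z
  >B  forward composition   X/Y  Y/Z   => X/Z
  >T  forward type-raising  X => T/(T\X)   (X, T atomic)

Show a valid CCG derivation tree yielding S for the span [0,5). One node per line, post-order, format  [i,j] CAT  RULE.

[0,5] S   <
  [0,3] PP/NP   <
    [0,1] "song" : PP
    [1,3] (PP/NP)\PP   >
      [1,2] "liked" : ((PP/NP)\PP)/NP
      [2,3] "today" : NP
  [3,5] S\(PP/NP)   <
    [3,4] "this" : PP
    [4,5] "gave" : (S\(PP/NP))\PP

[0,1] PP  lex  "song"
[1,2] ((PP/NP)\PP)/NP  lex  "liked"
[2,3] NP  lex  "today"
[1,3] (PP/NP)\PP  >  k=2
[0,3] PP/NP  <  k=1
[3,4] PP  lex  "this"
[4,5] (S\(PP/NP))\PP  lex  "gave"
[3,5] S\(PP/NP)  <  k=4
[0,5] S  <  k=3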